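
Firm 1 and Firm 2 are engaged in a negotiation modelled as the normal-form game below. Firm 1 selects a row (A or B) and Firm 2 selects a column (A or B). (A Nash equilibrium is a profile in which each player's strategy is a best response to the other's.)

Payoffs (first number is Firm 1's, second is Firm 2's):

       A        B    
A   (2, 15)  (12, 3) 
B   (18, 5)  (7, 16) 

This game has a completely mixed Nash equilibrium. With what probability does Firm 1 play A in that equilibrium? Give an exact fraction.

11/23

Let p be the probability that Firm 1 plays A. In a completely mixed equilibrium, Firm 2 must be indifferent between A and B.
Firm 2's expected payoff from A is 15p + 5(1−p); from B it is 3p + 16(1−p).
Setting these equal: 10p + 5 = −13p + 16, so p = 11/23.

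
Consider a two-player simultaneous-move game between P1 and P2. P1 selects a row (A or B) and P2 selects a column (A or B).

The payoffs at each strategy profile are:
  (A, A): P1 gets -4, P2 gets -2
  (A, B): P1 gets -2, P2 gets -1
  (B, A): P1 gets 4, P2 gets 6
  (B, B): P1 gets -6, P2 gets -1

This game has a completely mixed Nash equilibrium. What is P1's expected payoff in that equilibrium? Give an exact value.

First find q, the probability P2 plays A, from P1's indifference between A and B: −4q − 2(1−q) = 4q − 6(1−q), giving q = 1/3.
Since P1 is indifferent in equilibrium, P1's expected payoff equals the payoff from either row against (1/3, 2/3). Using A: −4(1/3) − 2(2/3) = -8/3.

-8/3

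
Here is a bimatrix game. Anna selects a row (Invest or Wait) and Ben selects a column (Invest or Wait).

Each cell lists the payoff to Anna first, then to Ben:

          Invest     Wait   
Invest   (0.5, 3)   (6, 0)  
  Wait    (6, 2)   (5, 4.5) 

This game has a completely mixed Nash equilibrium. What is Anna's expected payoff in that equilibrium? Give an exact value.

First find y, the probability Ben plays Invest, from Anna's indifference between Invest and Wait: 0.5y + 6(1−y) = 6y + 5(1−y), giving y = 2/13.
Since Anna is indifferent in equilibrium, Anna's expected payoff equals the payoff from either row against (2/13, 11/13). Using Invest: 0.5(2/13) + 6(11/13) = 67/13.

67/13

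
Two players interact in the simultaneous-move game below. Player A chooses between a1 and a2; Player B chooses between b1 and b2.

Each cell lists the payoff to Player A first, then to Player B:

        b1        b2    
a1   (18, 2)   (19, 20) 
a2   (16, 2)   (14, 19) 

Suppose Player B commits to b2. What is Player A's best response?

a1

Against b2, Player A earns 19 from a1 and 14 from a2.
So a1 is the best response.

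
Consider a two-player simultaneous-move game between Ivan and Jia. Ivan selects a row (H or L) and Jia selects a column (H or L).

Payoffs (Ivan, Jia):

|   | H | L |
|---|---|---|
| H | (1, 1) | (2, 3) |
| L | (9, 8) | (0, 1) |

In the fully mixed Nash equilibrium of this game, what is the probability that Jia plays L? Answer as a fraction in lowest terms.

Let y be the probability that Jia plays H. In a completely mixed equilibrium, Ivan must be indifferent between H and L.
Ivan's expected payoff from H is y + 2(1−y); from L it is 9y.
Setting these equal: −y + 2 = 9y, so y = 1/5.
Therefore Jia plays L with probability 1 − 1/5 = 4/5.

4/5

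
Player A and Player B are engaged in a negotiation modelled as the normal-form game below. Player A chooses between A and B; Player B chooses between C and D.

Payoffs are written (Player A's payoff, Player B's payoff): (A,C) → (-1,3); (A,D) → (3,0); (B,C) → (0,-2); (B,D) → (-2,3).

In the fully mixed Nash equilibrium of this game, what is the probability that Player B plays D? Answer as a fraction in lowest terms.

Let c be the probability that Player B plays C. In a completely mixed equilibrium, Player A must be indifferent between A and B.
Player A's expected payoff from A is −c + 3(1−c); from B it is −2(1−c).
Setting these equal: −4c + 3 = 2c − 2, so c = 5/6.
Therefore Player B plays D with probability 1 − 5/6 = 1/6.

1/6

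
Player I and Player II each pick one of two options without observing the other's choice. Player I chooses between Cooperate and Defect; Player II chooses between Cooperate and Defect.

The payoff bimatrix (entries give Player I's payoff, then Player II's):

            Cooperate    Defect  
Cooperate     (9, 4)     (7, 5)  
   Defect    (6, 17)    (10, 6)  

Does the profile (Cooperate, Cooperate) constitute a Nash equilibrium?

At (Cooperate, Cooperate), Player I earns 9; switching to Defect would give 6, so Player I has no profitable deviation.
Player II earns 4; switching to Defect would give 5, so Player II would deviate.
Since at least one player can profitably deviate, this is not a Nash equilibrium.

No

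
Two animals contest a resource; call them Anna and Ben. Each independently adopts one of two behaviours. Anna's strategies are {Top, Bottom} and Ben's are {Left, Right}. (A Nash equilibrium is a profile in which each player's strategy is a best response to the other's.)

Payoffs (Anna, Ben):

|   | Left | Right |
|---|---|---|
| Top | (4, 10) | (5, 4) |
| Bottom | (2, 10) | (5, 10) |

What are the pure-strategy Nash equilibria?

(Top, Left) and (Bottom, Right)

(Top, Left): Anna gets 4 ≥ 2 from Bottom, and Ben gets 10 ≥ 4 from Right — Nash equilibrium.
(Top, Right): Ben prefers Left (10 > 4) — not an equilibrium.
(Bottom, Left): Anna prefers Top (4 > 2) — not an equilibrium.
(Bottom, Right): Anna gets 5 ≥ 5 from Top, and Ben gets 10 ≥ 10 from Left — Nash equilibrium.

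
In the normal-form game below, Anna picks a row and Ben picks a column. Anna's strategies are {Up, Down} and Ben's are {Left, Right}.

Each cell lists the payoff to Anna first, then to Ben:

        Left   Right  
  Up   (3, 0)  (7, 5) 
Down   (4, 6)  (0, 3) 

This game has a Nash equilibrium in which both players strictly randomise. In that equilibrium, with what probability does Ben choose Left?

7/8

Let q be the probability that Ben plays Left. In a completely mixed equilibrium, Anna must be indifferent between Up and Down.
Anna's expected payoff from Up is 3q + 7(1−q); from Down it is 4q.
Setting these equal: −4q + 7 = 4q, so q = 7/8.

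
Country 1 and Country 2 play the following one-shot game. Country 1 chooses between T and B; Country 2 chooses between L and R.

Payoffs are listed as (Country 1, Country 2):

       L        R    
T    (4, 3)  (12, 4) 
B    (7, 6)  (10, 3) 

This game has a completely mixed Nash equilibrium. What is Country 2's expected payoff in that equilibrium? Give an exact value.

First find x, the probability Country 1 plays T, from Country 2's indifference between L and R: 3x + 6(1−x) = 4x + 3(1−x), giving x = 3/4.
Since Country 2 is indifferent in equilibrium, Country 2's expected payoff equals the payoff from either column against (3/4, 1/4). Using L: 3(3/4) + 6(1/4) = 15/4.

15/4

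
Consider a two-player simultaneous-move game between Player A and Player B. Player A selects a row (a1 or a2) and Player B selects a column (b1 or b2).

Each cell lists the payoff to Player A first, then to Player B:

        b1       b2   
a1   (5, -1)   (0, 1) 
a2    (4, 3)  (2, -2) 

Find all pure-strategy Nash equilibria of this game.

(a1, b1): Player B prefers b2 (1 > -1) — not an equilibrium.
(a1, b2): Player A prefers a2 (2 > 0) — not an equilibrium.
(a2, b1): Player A prefers a1 (5 > 4) — not an equilibrium.
(a2, b2): Player B prefers b1 (3 > -2) — not an equilibrium.

none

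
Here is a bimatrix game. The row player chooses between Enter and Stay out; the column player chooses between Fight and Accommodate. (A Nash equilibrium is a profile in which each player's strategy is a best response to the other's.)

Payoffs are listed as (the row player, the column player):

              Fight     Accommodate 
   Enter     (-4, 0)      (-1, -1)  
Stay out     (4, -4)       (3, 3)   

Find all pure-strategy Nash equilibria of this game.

(Stay out, Accommodate)

(Enter, Fight): the row player prefers Stay out (4 > -4) — not an equilibrium.
(Enter, Accommodate): the row player prefers Stay out (3 > -1); the column player prefers Fight (0 > -1) — not an equilibrium.
(Stay out, Fight): the column player prefers Accommodate (3 > -4) — not an equilibrium.
(Stay out, Accommodate): the row player gets 3 ≥ -1 from Enter, and the column player gets 3 ≥ -4 from Fight — Nash equilibrium.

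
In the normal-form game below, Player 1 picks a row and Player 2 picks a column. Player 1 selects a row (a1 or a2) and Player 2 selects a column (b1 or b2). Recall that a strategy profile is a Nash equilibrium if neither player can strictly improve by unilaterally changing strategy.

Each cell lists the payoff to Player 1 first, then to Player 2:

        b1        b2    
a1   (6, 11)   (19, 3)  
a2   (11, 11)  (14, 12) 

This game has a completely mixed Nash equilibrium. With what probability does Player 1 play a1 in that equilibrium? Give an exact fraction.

1/9

Let r be the probability that Player 1 plays a1. In a completely mixed equilibrium, Player 2 must be indifferent between b1 and b2.
Player 2's expected payoff from b1 is 11r + 11(1−r); from b2 it is 3r + 12(1−r).
Setting these equal: 11 = −9r + 12, so r = 1/9.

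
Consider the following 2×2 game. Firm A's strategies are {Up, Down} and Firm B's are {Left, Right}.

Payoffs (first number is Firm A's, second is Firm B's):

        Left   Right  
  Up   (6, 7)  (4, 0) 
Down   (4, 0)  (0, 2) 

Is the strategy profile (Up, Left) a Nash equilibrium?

At (Up, Left), Firm A earns 6; switching to Down would give 4, so Firm A has no profitable deviation.
Firm B earns 7; switching to Right would give 0, so Firm B has no profitable deviation.
Neither player can gain by a unilateral deviation, so this profile is a Nash equilibrium.

Yes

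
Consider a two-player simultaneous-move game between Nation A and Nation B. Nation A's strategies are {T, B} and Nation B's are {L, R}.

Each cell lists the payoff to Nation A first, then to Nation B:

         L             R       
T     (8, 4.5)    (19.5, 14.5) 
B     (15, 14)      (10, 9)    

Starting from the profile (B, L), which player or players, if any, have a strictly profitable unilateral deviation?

Nation A at (B, L) earns 15; deviating to T yields 8 — not better.
Nation B earns 14; deviating to R yields 9 — not better.
Neither player can strictly improve; the profile is a Nash equilibrium.

Neither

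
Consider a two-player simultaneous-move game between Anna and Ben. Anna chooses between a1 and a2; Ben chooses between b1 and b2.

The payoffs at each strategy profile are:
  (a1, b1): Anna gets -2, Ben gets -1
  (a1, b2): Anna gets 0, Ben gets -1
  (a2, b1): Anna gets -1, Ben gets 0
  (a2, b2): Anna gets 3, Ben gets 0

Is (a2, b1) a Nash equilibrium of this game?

At (a2, b1), Anna earns -1; switching to a1 would give -2, so Anna has no profitable deviation.
Ben earns 0; switching to b2 would give 0, so Ben has no profitable deviation.
Neither player can gain by a unilateral deviation, so this profile is a Nash equilibrium.

Yes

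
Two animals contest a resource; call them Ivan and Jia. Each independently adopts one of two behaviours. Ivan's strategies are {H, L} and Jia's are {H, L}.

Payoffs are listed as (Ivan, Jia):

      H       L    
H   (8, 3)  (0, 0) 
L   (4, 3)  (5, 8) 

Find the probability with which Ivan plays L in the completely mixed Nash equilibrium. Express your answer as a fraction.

3/8

Let p be the probability that Ivan plays H. In a completely mixed equilibrium, Jia must be indifferent between H and L.
Jia's expected payoff from H is 3p + 3(1−p); from L it is 8(1−p).
Setting these equal: 3 = −8p + 8, so p = 5/8.
Therefore Ivan plays L with probability 1 − 5/8 = 3/8.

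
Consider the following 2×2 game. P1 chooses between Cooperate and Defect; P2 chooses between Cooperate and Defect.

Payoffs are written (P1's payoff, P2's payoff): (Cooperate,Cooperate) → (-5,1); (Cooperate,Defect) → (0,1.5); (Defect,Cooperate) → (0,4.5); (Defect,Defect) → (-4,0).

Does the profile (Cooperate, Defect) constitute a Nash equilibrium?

At (Cooperate, Defect), P1 earns 0; switching to Defect would give -4, so P1 has no profitable deviation.
P2 earns 1.5; switching to Cooperate would give 1, so P2 has no profitable deviation.
Neither player can gain by a unilateral deviation, so this profile is a Nash equilibrium.

Yes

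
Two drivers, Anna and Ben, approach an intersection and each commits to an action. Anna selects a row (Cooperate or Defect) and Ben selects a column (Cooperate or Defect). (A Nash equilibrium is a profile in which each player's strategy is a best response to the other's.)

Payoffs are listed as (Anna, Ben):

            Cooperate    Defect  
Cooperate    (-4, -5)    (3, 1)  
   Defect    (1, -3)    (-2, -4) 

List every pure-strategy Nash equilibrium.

(Cooperate, Cooperate): Anna prefers Defect (1 > -4); Ben prefers Defect (1 > -5) — not an equilibrium.
(Cooperate, Defect): Anna gets 3 ≥ -2 from Defect, and Ben gets 1 ≥ -5 from Cooperate — Nash equilibrium.
(Defect, Cooperate): Anna gets 1 ≥ -4 from Cooperate, and Ben gets -3 ≥ -4 from Defect — Nash equilibrium.
(Defect, Defect): Anna prefers Cooperate (3 > -2); Ben prefers Cooperate (-3 > -4) — not an equilibrium.

(Cooperate, Defect) and (Defect, Cooperate)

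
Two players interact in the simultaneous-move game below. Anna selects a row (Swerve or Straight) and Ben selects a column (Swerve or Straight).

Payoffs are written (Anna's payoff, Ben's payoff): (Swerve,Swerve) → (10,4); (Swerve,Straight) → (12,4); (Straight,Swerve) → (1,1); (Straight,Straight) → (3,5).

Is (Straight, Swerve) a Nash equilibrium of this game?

No

At (Straight, Swerve), Anna earns 1; switching to Swerve would give 10, so Anna would deviate.
Ben earns 1; switching to Straight would give 5, so Ben would deviate.
Since at least one player can profitably deviate, this is not a Nash equilibrium.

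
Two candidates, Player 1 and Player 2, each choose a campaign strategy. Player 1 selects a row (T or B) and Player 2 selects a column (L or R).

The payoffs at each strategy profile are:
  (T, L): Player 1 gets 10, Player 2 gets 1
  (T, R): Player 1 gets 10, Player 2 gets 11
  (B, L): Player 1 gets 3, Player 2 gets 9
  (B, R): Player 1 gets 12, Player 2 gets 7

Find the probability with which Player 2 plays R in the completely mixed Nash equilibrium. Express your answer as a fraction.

7/9

Let q be the probability that Player 2 plays L. In a completely mixed equilibrium, Player 1 must be indifferent between T and B.
Player 1's expected payoff from T is 10q + 10(1−q); from B it is 3q + 12(1−q).
Setting these equal: 10 = −9q + 12, so q = 2/9.
Therefore Player 2 plays R with probability 1 − 2/9 = 7/9.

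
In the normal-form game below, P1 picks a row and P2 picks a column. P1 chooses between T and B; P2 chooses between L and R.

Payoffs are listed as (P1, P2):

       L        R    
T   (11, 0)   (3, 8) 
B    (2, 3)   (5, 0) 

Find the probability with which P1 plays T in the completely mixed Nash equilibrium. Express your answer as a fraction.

3/11

Let r be the probability that P1 plays T. In a completely mixed equilibrium, P2 must be indifferent between L and R.
P2's expected payoff from L is 3(1−r); from R it is 8r.
Setting these equal: −3r + 3 = 8r, so r = 3/11.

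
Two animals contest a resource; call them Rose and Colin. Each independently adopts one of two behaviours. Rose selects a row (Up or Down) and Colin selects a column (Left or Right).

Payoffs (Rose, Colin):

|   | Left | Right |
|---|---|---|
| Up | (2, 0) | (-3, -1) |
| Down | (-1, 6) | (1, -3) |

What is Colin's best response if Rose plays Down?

Left

Against Down, Colin earns 6 from Left and -3 from Right.
So Left is the best response.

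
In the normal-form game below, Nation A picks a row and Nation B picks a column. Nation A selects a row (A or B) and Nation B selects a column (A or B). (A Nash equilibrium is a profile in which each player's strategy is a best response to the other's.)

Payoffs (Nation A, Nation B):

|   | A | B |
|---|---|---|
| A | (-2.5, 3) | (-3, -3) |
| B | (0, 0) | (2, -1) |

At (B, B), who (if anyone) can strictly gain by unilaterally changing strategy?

Nation B

Nation A at (B, B) earns 2; deviating to A yields -3 — not better.
Nation B earns -1; deviating to A yields 0 — a strict improvement.
Only Nation B has a strictly profitable deviation.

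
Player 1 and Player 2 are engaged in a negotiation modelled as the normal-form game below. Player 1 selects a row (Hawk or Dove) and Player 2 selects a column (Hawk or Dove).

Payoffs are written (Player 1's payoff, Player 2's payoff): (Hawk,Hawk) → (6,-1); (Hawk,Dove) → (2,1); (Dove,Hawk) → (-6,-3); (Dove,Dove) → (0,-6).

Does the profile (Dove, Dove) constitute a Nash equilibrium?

No

At (Dove, Dove), Player 1 earns 0; switching to Hawk would give 2, so Player 1 would deviate.
Player 2 earns -6; switching to Hawk would give -3, so Player 2 would deviate.
Since at least one player can profitably deviate, this is not a Nash equilibrium.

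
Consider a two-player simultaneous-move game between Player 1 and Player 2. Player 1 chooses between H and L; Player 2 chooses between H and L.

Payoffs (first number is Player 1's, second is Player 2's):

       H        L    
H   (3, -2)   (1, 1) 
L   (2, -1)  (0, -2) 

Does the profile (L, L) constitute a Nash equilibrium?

At (L, L), Player 1 earns 0; switching to H would give 1, so Player 1 would deviate.
Player 2 earns -2; switching to H would give -1, so Player 2 would deviate.
Since at least one player can profitably deviate, this is not a Nash equilibrium.

No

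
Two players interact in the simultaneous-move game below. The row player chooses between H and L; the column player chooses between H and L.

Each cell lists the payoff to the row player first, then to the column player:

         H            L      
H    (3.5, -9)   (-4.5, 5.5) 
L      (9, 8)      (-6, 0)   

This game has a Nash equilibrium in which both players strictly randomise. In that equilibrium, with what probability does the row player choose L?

Let r be the probability that the row player plays H. In a completely mixed equilibrium, the column player must be indifferent between H and L.
The column player's expected payoff from H is −9r + 8(1−r); from L it is 5.5r.
Setting these equal: −17r + 8 = 5.5r, so r = 16/45.
Therefore the row player plays L with probability 1 − 16/45 = 29/45.

29/45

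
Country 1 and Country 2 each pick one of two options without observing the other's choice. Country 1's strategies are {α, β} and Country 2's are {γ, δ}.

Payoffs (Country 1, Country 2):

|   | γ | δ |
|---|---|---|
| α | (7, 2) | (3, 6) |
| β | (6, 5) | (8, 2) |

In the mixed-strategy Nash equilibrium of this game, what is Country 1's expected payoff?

19/3

First find q, the probability Country 2 plays γ, from Country 1's indifference between α and β: 7q + 3(1−q) = 6q + 8(1−q), giving q = 5/6.
Since Country 1 is indifferent in equilibrium, Country 1's expected payoff equals the payoff from either row against (5/6, 1/6). Using α: 7(5/6) + 3(1/6) = 19/3.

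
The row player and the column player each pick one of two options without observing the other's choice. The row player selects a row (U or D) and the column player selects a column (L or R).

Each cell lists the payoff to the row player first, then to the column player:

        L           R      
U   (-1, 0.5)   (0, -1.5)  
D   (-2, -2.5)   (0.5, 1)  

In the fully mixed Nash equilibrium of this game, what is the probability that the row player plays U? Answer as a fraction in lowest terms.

7/11

Let x be the probability that the row player plays U. In a completely mixed equilibrium, the column player must be indifferent between L and R.
The column player's expected payoff from L is 0.5x − 2.5(1−x); from R it is −1.5x + (1−x).
Setting these equal: 3x − 2.5 = −2.5x + 1, so x = 7/11.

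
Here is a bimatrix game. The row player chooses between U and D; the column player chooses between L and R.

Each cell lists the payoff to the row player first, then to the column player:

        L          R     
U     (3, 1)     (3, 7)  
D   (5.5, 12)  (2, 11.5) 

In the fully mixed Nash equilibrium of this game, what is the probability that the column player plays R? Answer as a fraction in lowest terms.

5/7

Let q be the probability that the column player plays L. In a completely mixed equilibrium, the row player must be indifferent between U and D.
The row player's expected payoff from U is 3q + 3(1−q); from D it is 5.5q + 2(1−q).
Setting these equal: 3 = 3.5q + 2, so q = 2/7.
Therefore the column player plays R with probability 1 − 2/7 = 5/7.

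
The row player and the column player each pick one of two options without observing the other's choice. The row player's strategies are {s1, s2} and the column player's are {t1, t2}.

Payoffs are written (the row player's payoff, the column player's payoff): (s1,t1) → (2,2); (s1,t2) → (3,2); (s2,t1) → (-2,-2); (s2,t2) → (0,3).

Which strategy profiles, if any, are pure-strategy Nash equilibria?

(s1, t1): the row player gets 2 ≥ -2 from s2, and the column player gets 2 ≥ 2 from t2 — Nash equilibrium.
(s1, t2): the row player gets 3 ≥ 0 from s2, and the column player gets 2 ≥ 2 from t1 — Nash equilibrium.
(s2, t1): the row player prefers s1 (2 > -2); the column player prefers t2 (3 > -2) — not an equilibrium.
(s2, t2): the row player prefers s1 (3 > 0) — not an equilibrium.

(s1, t1) and (s1, t2)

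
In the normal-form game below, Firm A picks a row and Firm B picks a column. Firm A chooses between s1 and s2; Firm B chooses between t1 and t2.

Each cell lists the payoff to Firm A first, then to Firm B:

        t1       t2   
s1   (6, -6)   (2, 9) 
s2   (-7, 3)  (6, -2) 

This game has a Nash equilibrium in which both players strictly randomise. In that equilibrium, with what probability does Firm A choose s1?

1/4

Let r be the probability that Firm A plays s1. In a completely mixed equilibrium, Firm B must be indifferent between t1 and t2.
Firm B's expected payoff from t1 is −6r + 3(1−r); from t2 it is 9r − 2(1−r).
Setting these equal: −9r + 3 = 11r − 2, so r = 1/4.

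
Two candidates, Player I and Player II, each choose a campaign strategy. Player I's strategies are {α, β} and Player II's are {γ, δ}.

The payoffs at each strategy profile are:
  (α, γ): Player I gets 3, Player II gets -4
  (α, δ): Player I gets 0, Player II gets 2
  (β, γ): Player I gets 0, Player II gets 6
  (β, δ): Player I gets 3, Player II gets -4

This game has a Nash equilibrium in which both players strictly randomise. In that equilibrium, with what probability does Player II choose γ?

1/2

Let y be the probability that Player II plays γ. In a completely mixed equilibrium, Player I must be indifferent between α and β.
Player I's expected payoff from α is 3y; from β it is 3(1−y).
Setting these equal: 3y = −3y + 3, so y = 1/2.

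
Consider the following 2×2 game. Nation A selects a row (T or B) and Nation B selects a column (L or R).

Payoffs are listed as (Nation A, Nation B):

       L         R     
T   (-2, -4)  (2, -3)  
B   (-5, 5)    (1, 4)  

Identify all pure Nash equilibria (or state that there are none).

(T, L): Nation B prefers R (-3 > -4) — not an equilibrium.
(T, R): Nation A gets 2 ≥ 1 from B, and Nation B gets -3 ≥ -4 from L — Nash equilibrium.
(B, L): Nation A prefers T (-2 > -5) — not an equilibrium.
(B, R): Nation A prefers T (2 > 1); Nation B prefers L (5 > 4) — not an equilibrium.

(T, R)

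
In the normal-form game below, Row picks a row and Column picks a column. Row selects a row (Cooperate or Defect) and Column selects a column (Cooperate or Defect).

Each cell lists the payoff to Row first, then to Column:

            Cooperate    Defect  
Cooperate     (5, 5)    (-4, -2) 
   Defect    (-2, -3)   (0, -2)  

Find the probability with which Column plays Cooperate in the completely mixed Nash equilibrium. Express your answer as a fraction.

4/11

Let y be the probability that Column plays Cooperate. In a completely mixed equilibrium, Row must be indifferent between Cooperate and Defect.
Row's expected payoff from Cooperate is 5y − 4(1−y); from Defect it is −2y.
Setting these equal: 9y − 4 = −2y, so y = 4/11.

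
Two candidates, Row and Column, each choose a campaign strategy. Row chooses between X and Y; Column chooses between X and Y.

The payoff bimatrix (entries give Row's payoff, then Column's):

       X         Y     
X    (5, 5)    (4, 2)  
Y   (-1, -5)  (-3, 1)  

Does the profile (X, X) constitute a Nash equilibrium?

Yes

At (X, X), Row earns 5; switching to Y would give -1, so Row has no profitable deviation.
Column earns 5; switching to Y would give 2, so Column has no profitable deviation.
Neither player can gain by a unilateral deviation, so this profile is a Nash equilibrium.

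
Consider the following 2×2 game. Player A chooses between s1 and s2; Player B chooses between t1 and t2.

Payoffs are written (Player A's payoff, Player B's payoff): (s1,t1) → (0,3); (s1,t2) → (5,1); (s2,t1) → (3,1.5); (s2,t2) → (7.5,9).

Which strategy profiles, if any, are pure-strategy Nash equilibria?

(s2, t2)

(s1, t1): Player A prefers s2 (3 > 0) — not an equilibrium.
(s1, t2): Player A prefers s2 (7.5 > 5); Player B prefers t1 (3 > 1) — not an equilibrium.
(s2, t1): Player B prefers t2 (9 > 1.5) — not an equilibrium.
(s2, t2): Player A gets 7.5 ≥ 5 from s1, and Player B gets 9 ≥ 1.5 from t1 — Nash equilibrium.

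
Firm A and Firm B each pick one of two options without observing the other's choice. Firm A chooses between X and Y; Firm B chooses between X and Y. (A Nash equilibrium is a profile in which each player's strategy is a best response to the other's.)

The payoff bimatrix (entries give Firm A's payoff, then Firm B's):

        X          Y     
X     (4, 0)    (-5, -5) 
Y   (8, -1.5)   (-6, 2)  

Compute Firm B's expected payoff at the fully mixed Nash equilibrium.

-15/17

First find p, the probability Firm A plays X, from Firm B's indifference between X and Y: −1.5(1−p) = −5p + 2(1−p), giving p = 7/17.
Since Firm B is indifferent in equilibrium, Firm B's expected payoff equals the payoff from either column against (7/17, 10/17). Using X: −1.5(10/17) = -15/17.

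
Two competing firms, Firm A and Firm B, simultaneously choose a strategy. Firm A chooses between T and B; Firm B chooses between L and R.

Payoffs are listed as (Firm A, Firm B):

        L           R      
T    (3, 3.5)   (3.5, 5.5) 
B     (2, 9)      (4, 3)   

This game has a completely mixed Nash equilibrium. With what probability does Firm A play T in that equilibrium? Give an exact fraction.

Let r be the probability that Firm A plays T. In a completely mixed equilibrium, Firm B must be indifferent between L and R.
Firm B's expected payoff from L is 3.5r + 9(1−r); from R it is 5.5r + 3(1−r).
Setting these equal: −5.5r + 9 = 2.5r + 3, so r = 3/4.

3/4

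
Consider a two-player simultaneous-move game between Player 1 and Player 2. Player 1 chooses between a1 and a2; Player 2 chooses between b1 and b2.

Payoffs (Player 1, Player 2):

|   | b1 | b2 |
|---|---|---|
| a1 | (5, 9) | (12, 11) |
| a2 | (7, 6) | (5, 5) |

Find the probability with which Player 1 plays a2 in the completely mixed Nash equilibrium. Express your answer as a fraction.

2/3

Let p be the probability that Player 1 plays a1. In a completely mixed equilibrium, Player 2 must be indifferent between b1 and b2.
Player 2's expected payoff from b1 is 9p + 6(1−p); from b2 it is 11p + 5(1−p).
Setting these equal: 3p + 6 = 6p + 5, so p = 1/3.
Therefore Player 1 plays a2 with probability 1 − 1/3 = 2/3.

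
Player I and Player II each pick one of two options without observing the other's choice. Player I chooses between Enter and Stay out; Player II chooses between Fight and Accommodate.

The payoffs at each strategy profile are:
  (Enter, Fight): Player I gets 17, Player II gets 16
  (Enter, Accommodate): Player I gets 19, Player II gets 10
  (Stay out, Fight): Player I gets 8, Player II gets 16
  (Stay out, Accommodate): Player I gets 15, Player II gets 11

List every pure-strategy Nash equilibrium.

(Enter, Fight)

(Enter, Fight): Player I gets 17 ≥ 8 from Stay out, and Player II gets 16 ≥ 10 from Accommodate — Nash equilibrium.
(Enter, Accommodate): Player II prefers Fight (16 > 10) — not an equilibrium.
(Stay out, Fight): Player I prefers Enter (17 > 8) — not an equilibrium.
(Stay out, Accommodate): Player I prefers Enter (19 > 15); Player II prefers Fight (16 > 11) — not an equilibrium.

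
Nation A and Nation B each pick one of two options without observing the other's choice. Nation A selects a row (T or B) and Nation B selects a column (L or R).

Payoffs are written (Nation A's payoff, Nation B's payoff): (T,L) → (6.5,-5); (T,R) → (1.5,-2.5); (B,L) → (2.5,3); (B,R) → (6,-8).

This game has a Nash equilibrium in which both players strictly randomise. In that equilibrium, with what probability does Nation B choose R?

Let y be the probability that Nation B plays L. In a completely mixed equilibrium, Nation A must be indifferent between T and B.
Nation A's expected payoff from T is 6.5y + 1.5(1−y); from B it is 2.5y + 6(1−y).
Setting these equal: 5y + 1.5 = −3.5y + 6, so y = 9/17.
Therefore Nation B plays R with probability 1 − 9/17 = 8/17.

8/17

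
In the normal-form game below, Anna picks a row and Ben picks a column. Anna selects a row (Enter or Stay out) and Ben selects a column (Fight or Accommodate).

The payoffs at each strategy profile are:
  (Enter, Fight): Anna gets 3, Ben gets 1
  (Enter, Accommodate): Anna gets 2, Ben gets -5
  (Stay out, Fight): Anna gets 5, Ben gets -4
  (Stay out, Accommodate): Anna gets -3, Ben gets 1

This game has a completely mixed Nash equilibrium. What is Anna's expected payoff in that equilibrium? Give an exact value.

19/7

First find q, the probability Ben plays Fight, from Anna's indifference between Enter and Stay out: 3q + 2(1−q) = 5q − 3(1−q), giving q = 5/7.
Since Anna is indifferent in equilibrium, Anna's expected payoff equals the payoff from either row against (5/7, 2/7). Using Enter: 3(5/7) + 2(2/7) = 19/7.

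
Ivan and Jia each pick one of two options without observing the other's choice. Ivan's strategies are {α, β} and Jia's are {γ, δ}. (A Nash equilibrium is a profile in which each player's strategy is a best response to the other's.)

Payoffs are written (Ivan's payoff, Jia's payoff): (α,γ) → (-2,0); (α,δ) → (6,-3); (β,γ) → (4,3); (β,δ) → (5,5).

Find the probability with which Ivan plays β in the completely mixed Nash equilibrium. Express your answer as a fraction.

3/5

Let p be the probability that Ivan plays α. In a completely mixed equilibrium, Jia must be indifferent between γ and δ.
Jia's expected payoff from γ is 3(1−p); from δ it is −3p + 5(1−p).
Setting these equal: −3p + 3 = −8p + 5, so p = 2/5.
Therefore Ivan plays β with probability 1 − 2/5 = 3/5.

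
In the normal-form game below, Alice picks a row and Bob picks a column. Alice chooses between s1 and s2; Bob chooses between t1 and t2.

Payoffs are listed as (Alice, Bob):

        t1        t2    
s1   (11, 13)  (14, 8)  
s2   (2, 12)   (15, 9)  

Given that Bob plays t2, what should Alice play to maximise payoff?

s2

Against t2, Alice earns 14 from s1 and 15 from s2.
So s2 is the best response.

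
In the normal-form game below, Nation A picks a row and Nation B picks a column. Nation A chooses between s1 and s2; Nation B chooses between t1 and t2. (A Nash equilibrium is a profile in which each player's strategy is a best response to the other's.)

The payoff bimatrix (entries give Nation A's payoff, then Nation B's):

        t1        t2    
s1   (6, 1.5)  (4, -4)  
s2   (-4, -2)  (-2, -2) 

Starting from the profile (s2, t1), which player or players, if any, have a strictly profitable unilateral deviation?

Nation A at (s2, t1) earns -4; deviating to s1 yields 6 — a strict improvement.
Nation B earns -2; deviating to t2 yields -2 — not better.
Only Nation A has a strictly profitable deviation.

Nation A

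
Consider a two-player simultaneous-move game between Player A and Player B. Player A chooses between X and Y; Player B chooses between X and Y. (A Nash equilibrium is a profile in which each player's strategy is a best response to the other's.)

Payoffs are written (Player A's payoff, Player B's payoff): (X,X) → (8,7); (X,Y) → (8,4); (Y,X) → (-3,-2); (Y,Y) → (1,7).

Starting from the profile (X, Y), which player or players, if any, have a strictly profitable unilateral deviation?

Player A at (X, Y) earns 8; deviating to Y yields 1 — not better.
Player B earns 4; deviating to X yields 7 — a strict improvement.
Only Player B has a strictly profitable deviation.

Player B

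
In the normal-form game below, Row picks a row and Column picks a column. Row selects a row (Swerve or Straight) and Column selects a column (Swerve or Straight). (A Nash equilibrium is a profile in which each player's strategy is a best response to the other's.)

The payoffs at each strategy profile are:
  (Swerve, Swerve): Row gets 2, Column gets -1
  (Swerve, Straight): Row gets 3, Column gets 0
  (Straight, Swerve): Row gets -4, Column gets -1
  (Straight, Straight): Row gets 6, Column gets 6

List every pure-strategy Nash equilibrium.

(Swerve, Swerve): Column prefers Straight (0 > -1) — not an equilibrium.
(Swerve, Straight): Row prefers Straight (6 > 3) — not an equilibrium.
(Straight, Swerve): Row prefers Swerve (2 > -4); Column prefers Straight (6 > -1) — not an equilibrium.
(Straight, Straight): Row gets 6 ≥ 3 from Swerve, and Column gets 6 ≥ -1 from Swerve — Nash equilibrium.

(Straight, Straight)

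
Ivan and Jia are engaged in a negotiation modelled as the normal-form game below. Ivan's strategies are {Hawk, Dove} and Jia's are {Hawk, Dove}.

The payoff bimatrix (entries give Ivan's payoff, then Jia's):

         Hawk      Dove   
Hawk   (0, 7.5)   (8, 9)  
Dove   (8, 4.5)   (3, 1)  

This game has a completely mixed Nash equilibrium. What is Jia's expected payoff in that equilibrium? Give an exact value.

33/5

First find x, the probability Ivan plays Hawk, from Jia's indifference between Hawk and Dove: 7.5x + 4.5(1−x) = 9x + (1−x), giving x = 7/10.
Since Jia is indifferent in equilibrium, Jia's expected payoff equals the payoff from either column against (7/10, 3/10). Using Hawk: 7.5(7/10) + 4.5(3/10) = 33/5.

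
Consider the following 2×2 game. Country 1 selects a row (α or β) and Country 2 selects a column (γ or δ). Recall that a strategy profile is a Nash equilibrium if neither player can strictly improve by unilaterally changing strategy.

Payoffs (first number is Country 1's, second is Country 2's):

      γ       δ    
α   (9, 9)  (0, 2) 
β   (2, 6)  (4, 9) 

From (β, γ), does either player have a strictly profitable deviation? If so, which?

Country 1 at (β, γ) earns 2; deviating to α yields 9 — a strict improvement.
Country 2 earns 6; deviating to δ yields 9 — a strict improvement.
Both Country 1 and Country 2 have strictly profitable deviations.

Both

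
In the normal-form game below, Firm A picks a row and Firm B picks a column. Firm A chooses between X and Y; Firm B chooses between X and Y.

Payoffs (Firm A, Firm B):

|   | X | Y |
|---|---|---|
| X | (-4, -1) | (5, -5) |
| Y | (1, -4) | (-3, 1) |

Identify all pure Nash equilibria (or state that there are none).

(X, X): Firm A prefers Y (1 > -4) — not an equilibrium.
(X, Y): Firm B prefers X (-1 > -5) — not an equilibrium.
(Y, X): Firm B prefers Y (1 > -4) — not an equilibrium.
(Y, Y): Firm A prefers X (5 > -3) — not an equilibrium.

none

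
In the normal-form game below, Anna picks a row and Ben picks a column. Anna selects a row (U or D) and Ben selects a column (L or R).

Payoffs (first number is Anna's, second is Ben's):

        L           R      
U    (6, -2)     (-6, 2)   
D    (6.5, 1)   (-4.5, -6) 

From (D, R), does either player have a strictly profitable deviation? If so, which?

Anna at (D, R) earns -4.5; deviating to U yields -6 — not better.
Ben earns -6; deviating to L yields 1 — a strict improvement.
Only Ben has a strictly profitable deviation.

Ben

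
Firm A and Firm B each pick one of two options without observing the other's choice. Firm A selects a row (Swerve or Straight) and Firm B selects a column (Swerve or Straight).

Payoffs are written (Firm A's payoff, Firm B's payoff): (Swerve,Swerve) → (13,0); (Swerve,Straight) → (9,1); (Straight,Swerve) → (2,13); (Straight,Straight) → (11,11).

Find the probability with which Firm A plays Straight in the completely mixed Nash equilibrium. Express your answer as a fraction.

1/3

Let p be the probability that Firm A plays Swerve. In a completely mixed equilibrium, Firm B must be indifferent between Swerve and Straight.
Firm B's expected payoff from Swerve is 13(1−p); from Straight it is p + 11(1−p).
Setting these equal: −13p + 13 = −10p + 11, so p = 2/3.
Therefore Firm A plays Straight with probability 1 − 2/3 = 1/3.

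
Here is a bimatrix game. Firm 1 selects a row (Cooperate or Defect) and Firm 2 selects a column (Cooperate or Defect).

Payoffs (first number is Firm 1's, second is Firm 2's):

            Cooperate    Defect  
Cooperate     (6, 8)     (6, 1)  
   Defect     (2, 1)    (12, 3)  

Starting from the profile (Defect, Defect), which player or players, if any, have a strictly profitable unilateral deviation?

Neither

Firm 1 at (Defect, Defect) earns 12; deviating to Cooperate yields 6 — not better.
Firm 2 earns 3; deviating to Cooperate yields 1 — not better.
Neither player can strictly improve; the profile is a Nash equilibrium.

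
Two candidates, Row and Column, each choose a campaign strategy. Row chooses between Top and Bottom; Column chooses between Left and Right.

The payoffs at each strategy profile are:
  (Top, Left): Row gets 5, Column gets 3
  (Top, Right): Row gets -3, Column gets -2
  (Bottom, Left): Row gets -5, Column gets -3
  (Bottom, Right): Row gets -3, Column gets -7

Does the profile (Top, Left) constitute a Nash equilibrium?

Yes

At (Top, Left), Row earns 5; switching to Bottom would give -5, so Row has no profitable deviation.
Column earns 3; switching to Right would give -2, so Column has no profitable deviation.
Neither player can gain by a unilateral deviation, so this profile is a Nash equilibrium.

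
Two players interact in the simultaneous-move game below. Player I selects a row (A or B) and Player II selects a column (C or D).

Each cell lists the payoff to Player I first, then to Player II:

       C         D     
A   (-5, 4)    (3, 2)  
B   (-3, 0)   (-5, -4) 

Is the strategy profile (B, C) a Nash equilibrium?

Yes

At (B, C), Player I earns -3; switching to A would give -5, so Player I has no profitable deviation.
Player II earns 0; switching to D would give -4, so Player II has no profitable deviation.
Neither player can gain by a unilateral deviation, so this profile is a Nash equilibrium.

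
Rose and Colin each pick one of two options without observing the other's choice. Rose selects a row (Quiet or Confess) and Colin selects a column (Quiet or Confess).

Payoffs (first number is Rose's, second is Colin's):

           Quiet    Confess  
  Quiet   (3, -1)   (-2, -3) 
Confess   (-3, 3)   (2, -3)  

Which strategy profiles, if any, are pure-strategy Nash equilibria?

(Quiet, Quiet)

(Quiet, Quiet): Rose gets 3 ≥ -3 from Confess, and Colin gets -1 ≥ -3 from Confess — Nash equilibrium.
(Quiet, Confess): Rose prefers Confess (2 > -2); Colin prefers Quiet (-1 > -3) — not an equilibrium.
(Confess, Quiet): Rose prefers Quiet (3 > -3) — not an equilibrium.
(Confess, Confess): Colin prefers Quiet (3 > -3) — not an equilibrium.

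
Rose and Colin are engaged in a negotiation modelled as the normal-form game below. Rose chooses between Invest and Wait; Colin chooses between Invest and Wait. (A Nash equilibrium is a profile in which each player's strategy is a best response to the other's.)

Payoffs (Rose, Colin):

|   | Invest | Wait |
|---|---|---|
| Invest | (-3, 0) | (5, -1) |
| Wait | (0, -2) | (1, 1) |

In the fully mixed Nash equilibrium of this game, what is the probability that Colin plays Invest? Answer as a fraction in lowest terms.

Let q be the probability that Colin plays Invest. In a completely mixed equilibrium, Rose must be indifferent between Invest and Wait.
Rose's expected payoff from Invest is −3q + 5(1−q); from Wait it is (1−q).
Setting these equal: −8q + 5 = −q + 1, so q = 4/7.

4/7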